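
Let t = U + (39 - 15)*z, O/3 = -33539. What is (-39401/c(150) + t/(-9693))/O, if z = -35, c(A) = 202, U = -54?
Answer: 127244435/65668892454 ≈ 0.0019377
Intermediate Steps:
O = -100617 (O = 3*(-33539) = -100617)
t = -894 (t = -54 + (39 - 15)*(-35) = -54 + 24*(-35) = -54 - 840 = -894)
(-39401/c(150) + t/(-9693))/O = (-39401/202 - 894/(-9693))/(-100617) = (-39401*1/202 - 894*(-1/9693))*(-1/100617) = (-39401/202 + 298/3231)*(-1/100617) = -127244435/652662*(-1/100617) = 127244435/65668892454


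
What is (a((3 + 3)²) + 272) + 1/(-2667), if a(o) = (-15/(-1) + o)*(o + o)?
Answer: 10518647/2667 ≈ 3944.0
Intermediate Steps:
a(o) = 2*o*(15 + o) (a(o) = (-15*(-1) + o)*(2*o) = (15 + o)*(2*o) = 2*o*(15 + o))
(a((3 + 3)²) + 272) + 1/(-2667) = (2*(3 + 3)²*(15 + (3 + 3)²) + 272) + 1/(-2667) = (2*6²*(15 + 6²) + 272) - 1/2667 = (2*36*(15 + 36) + 272) - 1/2667 = (2*36*51 + 272) - 1/2667 = (3672 + 272) - 1/2667 = 3944 - 1/2667 = 10518647/2667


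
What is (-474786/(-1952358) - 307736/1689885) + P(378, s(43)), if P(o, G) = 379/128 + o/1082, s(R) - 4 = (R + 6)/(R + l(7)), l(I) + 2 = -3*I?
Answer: 128374640176075331/38077865170496640 ≈ 3.3714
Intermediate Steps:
l(I) = -2 - 3*I
s(R) = 4 + (6 + R)/(-23 + R) (s(R) = 4 + (R + 6)/(R + (-2 - 3*7)) = 4 + (6 + R)/(R + (-2 - 21)) = 4 + (6 + R)/(R - 23) = 4 + (6 + R)/(-23 + R))
P(o, G) = 379/128 + o/1082 (P(o, G) = 379*(1/128) + o*(1/1082) = 379/128 + o/1082)
(-474786/(-1952358) - 307736/1689885) + P(378, s(43)) = (-474786/(-1952358) - 307736/1689885) + (379/128 + (1/1082)*378) = (-474786*(-1/1952358) - 307736*1/1689885) + (379/128 + 189/541) = (79131/325393 - 307736/1689885) + 229231/69248 = 33587149687/549876749805 + 229231/69248 = 128374640176075331/38077865170496640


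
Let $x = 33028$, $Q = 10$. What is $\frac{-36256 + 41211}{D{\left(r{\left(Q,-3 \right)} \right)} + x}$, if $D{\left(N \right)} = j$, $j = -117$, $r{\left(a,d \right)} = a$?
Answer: $\frac{4955}{32911} \approx 0.15056$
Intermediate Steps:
$D{\left(N \right)} = -117$
$\frac{-36256 + 41211}{D{\left(r{\left(Q,-3 \right)} \right)} + x} = \frac{-36256 + 41211}{-117 + 33028} = \frac{4955}{32911}$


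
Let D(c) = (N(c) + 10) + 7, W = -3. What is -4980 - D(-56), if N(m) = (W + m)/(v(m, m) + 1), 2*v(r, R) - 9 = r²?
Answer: -15725441/3147 ≈ -4997.0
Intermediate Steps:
v(r, R) = 9/2 + r²/2
N(m) = (-3 + m)/(11/2 + m²/2) (N(m) = (-3 + m)/((9/2 + m²/2) + 1) = (-3 + m)/(11/2 + m²/2))
D(c) = 17 + 2*(-3 + c)/(11 + c²) (D(c) = (2*(-3 + c)/(11 + c²) + 10) + 7 = (10 + 2*(-3 + c)/(11 + c²)) + 7 = 17 + 2*(-3 + c)/(11 + c²))
-4980 - D(-56) = -4980 - (181 + 2*(-56) + 17*(-56)²)/(11 + (-56)²) = -4980 - (181 - 112 + 17*3136)/(11 + 3136) = -4980 - (181 - 112 + 53312)/3147 = -4980 - 53381/3147 = -15725441/3147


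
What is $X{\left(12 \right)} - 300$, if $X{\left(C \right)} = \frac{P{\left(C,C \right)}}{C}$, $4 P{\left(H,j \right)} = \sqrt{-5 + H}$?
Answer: $-300 + \frac{\sqrt{7}}{48} \approx -299.94$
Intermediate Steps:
$P{\left(H,j \right)} = \frac{\sqrt{-5 + H}}{4}$
$X{\left(C \right)} = \frac{\sqrt{-5 + C}}{4 C}$ ($X{\left(C \right)} = \frac{\frac{1}{4} \sqrt{-5 + C}}{C} = \frac{\sqrt{-5 + C}}{4 C}$)
$X{\left(12 \right)} - 300 = \frac{\sqrt{-5 + 12}}{4 \cdot 12} - 300 = \frac{1}{4} \cdot \frac{1}{12} \sqrt{7} - 300 = \frac{\sqrt{7}}{48} - 300 = -300 + \frac{\sqrt{7}}{48}$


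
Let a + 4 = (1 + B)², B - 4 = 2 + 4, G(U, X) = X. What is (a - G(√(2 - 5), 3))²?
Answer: 12996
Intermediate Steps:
B = 10 (B = 4 + (2 + 4) = 4 + 6 = 10)
a = 117 (a = -4 + (1 + 10)² = -4 + 11² = -4 + 121 = 117)
(a - G(√(2 - 5), 3))² = (117 - 1*3)² = (117 - 3)² = 114² = 12996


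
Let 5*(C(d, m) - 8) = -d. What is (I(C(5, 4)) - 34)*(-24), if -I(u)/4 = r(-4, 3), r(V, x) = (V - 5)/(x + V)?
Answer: 1680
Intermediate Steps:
C(d, m) = 8 - d/5 (C(d, m) = 8 + (-d)/5 = 8 - d/5)
r(V, x) = (-5 + V)/(V + x)
I(u) = -36 (I(u) = -4*(-5 - 4)/(-4 + 3) = -4*(-9)/(-1) = -(-4)*(-9) = -4*9 = -36)
(I(C(5, 4)) - 34)*(-24) = (-36 - 34)*(-24) = -70*(-24) = 1680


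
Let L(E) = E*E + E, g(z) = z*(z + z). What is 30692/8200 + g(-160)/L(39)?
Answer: 2923247/79950 ≈ 36.563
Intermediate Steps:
g(z) = 2*z² (g(z) = z*(2*z) = 2*z²)
L(E) = E + E² (L(E) = E² + E = E + E²)
30692/8200 + g(-160)/L(39) = 30692/8200 + (2*(-160)²)/((39*(1 + 39))) = 30692*(1/8200) + (2*25600)/((39*40)) = 7673/2050 + 51200/1560 = 7673/2050 + 51200*(1/1560) = 7673/2050 + 1280/39 = 2923247/79950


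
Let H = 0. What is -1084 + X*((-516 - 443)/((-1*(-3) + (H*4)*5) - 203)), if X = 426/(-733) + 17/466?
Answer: -14846507429/13663120 ≈ -1086.6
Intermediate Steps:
X = -186055/341578 (X = 426*(-1/733) + 17*(1/466) = -426/733 + 17/466 = -186055/341578 ≈ -0.54469)
-1084 + X*((-516 - 443)/((-1*(-3) + (H*4)*5) - 203)) = -1084 - 186055*(-516 - 443)/(341578*((-1*(-3) + (0*4)*5) - 203)) = -1084 - (-178426745)/(341578*((3 + 0*5) - 203)) = -1084 - (-178426745)/(341578*((3 + 0) - 203)) = -1084 - (-178426745)/(341578*(3 - 203)) = -1084 - (-178426745)/(341578*(-200)) = -1084 - (-178426745)*(-1)/(341578*200) = -1084 - 186055/341578*959/200 = -1084 - 35685349/13663120 = -14846507429/13663120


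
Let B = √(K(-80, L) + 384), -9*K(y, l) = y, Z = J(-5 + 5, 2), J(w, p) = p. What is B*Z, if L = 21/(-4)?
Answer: 8*√221/3 ≈ 39.643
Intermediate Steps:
Z = 2
L = -21/4 (L = 21*(-¼) = -21/4 ≈ -5.2500)
K(y, l) = -y/9
B = 4*√221/3 (B = √(-⅑*(-80) + 384) = √(80/9 + 384) = √(3536/9) = 4*√221/3 ≈ 19.821)
B*Z = (4*√221/3)*2 = 8*√221/3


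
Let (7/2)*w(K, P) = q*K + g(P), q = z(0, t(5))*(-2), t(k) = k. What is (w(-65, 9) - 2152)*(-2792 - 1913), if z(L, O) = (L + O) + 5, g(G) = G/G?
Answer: 58633710/7 ≈ 8.3762e+6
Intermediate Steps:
g(G) = 1
z(L, O) = 5 + L + O
q = -20 (q = (5 + 0 + 5)*(-2) = 10*(-2) = -20)
w(K, P) = 2/7 - 40*K/7 (w(K, P) = 2*(-20*K + 1)/7 = 2*(1 - 20*K)/7 = 2/7 - 40*K/7)
(w(-65, 9) - 2152)*(-2792 - 1913) = ((2/7 - 40/7*(-65)) - 2152)*(-2792 - 1913) = ((2/7 + 2600/7) - 2152)*(-4705) = (2602/7 - 2152)*(-4705) = -12462/7*(-4705) = 58633710/7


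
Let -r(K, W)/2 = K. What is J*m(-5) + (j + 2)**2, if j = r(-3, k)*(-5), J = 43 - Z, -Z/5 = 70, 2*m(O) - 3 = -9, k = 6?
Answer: -395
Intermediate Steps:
m(O) = -3 (m(O) = 3/2 + (1/2)*(-9) = 3/2 - 9/2 = -3)
Z = -350 (Z = -5*70 = -350)
J = 393 (J = 43 - 1*(-350) = 43 + 350 = 393)
r(K, W) = -2*K
j = -30 (j = -2*(-3)*(-5) = 6*(-5) = -30)
J*m(-5) + (j + 2)**2 = 393*(-3) + (-30 + 2)**2 = -1179 + (-28)**2 = -1179 + 784 = -395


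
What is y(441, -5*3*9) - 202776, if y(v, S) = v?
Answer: -202335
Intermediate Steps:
y(441, -5*3*9) - 202776 = 441 - 202776 = -202335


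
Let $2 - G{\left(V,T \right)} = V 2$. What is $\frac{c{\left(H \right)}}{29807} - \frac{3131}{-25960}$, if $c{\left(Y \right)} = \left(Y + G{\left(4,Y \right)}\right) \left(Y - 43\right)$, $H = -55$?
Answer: $\frac{248514597}{773789720} \approx 0.32117$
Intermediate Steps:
$G{\left(V,T \right)} = 2 - 2 V$ ($G{\left(V,T \right)} = 2 - V 2 = 2 - 2 V$)
$c{\left(Y \right)} = \left(-43 + Y\right) \left(-6 + Y\right)$ ($c{\left(Y \right)} = \left(Y + \left(2 - 8\right)\right) \left(Y - 43\right) = \left(Y + \left(2 - 8\right)\right) \left(-43 + Y\right) = \left(Y - 6\right) \left(-43 + Y\right) = \left(-6 + Y\right) \left(-43 + Y\right) = \left(-43 + Y\right) \left(-6 + Y\right)$)
$\frac{c{\left(H \right)}}{29807} - \frac{3131}{-25960} = \frac{258 + \left(-55\right)^{2} - -2695}{29807} - \frac{3131}{-25960} = \left(258 + 3025 + 2695\right) \frac{1}{29807} - - \frac{3131}{25960} = 5978 \cdot \frac{1}{29807} + \frac{3131}{25960} = \frac{5978}{29807} + \frac{3131}{25960} = \frac{248514597}{773789720}$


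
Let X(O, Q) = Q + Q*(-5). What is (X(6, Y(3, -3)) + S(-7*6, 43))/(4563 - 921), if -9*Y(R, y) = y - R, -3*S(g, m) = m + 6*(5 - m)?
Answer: 59/3642 ≈ 0.016200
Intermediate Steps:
S(g, m) = -10 + 5*m/3 (S(g, m) = -(m + 6*(5 - m))/3 = -(m + (30 - 6*m))/3 = -(30 - 5*m)/3 = -10 + 5*m/3)
Y(R, y) = -y/9 + R/9 (Y(R, y) = -(y - R)/9 = -y/9 + R/9)
X(O, Q) = -4*Q (X(O, Q) = Q - 5*Q = -4*Q)
(X(6, Y(3, -3)) + S(-7*6, 43))/(4563 - 921) = (-4*(-⅑*(-3) + (⅑)*3) + (-10 + (5/3)*43))/(4563 - 921) = (-4*(⅓ + ⅓) + (-10 + 215/3))/3642 = (-4*⅔ + 185/3)*(1/3642) = (-8/3 + 185/3)*(1/3642) = 59*(1/3642) = 59/3642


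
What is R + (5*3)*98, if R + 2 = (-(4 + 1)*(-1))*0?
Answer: 1468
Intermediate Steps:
R = -2 (R = -2 + (-(4 + 1)*(-1))*0 = -2 + (-1*5*(-1))*0 = -2 - 5*(-1)*0 = -2 + 5*0 = -2 + 0 = -2)
R + (5*3)*98 = -2 + (5*3)*98 = -2 + 15*98 = -2 + 1470 = 1468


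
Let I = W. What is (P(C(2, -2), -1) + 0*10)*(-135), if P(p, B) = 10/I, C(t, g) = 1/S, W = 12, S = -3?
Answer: -225/2 ≈ -112.50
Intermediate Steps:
I = 12
C(t, g) = -1/3 (C(t, g) = 1/(-3) = -1/3)
P(p, B) = 5/6 (P(p, B) = 10/12 = 10*(1/12) = 5/6)
(P(C(2, -2), -1) + 0*10)*(-135) = (5/6 + 0*10)*(-135) = (5/6 + 0)*(-135) = (5/6)*(-135) = -225/2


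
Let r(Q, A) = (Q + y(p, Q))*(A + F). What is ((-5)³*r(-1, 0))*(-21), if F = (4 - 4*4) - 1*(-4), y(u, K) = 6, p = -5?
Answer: -105000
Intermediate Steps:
F = -8 (F = (4 - 16) + 4 = -12 + 4 = -8)
r(Q, A) = (-8 + A)*(6 + Q) (r(Q, A) = (Q + 6)*(A - 8) = (6 + Q)*(-8 + A) = (-8 + A)*(6 + Q))
((-5)³*r(-1, 0))*(-21) = ((-5)³*(-48 - 8*(-1) + 6*0 + 0*(-1)))*(-21) = -125*(-48 + 8 + 0 + 0)*(-21) = -125*(-40)*(-21) = 5000*(-21) = -105000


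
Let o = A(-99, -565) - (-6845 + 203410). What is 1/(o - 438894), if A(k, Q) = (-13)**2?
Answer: -1/635290 ≈ -1.5741e-6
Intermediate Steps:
A(k, Q) = 169
o = -196396 (o = 169 - (-6845 + 203410) = 169 - 1*196565 = 169 - 196565 = -196396)
1/(o - 438894) = 1/(-196396 - 438894) = 1/(-635290) = -1/635290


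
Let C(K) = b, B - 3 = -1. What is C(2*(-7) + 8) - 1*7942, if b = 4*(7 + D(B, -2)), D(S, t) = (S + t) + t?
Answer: -7922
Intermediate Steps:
B = 2 (B = 3 - 1 = 2)
D(S, t) = S + 2*t
b = 20 (b = 4*(7 + (2 + 2*(-2))) = 4*(7 + (2 - 4)) = 4*(7 - 2) = 4*5 = 20)
C(K) = 20
C(2*(-7) + 8) - 1*7942 = 20 - 1*7942 = 20 - 7942 = -7922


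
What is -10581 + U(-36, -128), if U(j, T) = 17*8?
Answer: -10445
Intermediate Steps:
U(j, T) = 136
-10581 + U(-36, -128) = -10581 + 136 = -10445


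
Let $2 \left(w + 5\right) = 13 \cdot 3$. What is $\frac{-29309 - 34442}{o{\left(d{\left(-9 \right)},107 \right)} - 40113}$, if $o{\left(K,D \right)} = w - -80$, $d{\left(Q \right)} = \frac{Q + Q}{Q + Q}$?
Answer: $\frac{127502}{80037} \approx 1.593$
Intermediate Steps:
$d{\left(Q \right)} = 1$ ($d{\left(Q \right)} = \frac{2 Q}{2 Q} = 2 Q \frac{1}{2 Q} = 1$)
$w = \frac{29}{2}$ ($w = -5 + \frac{13 \cdot 3}{2} = -5 + \frac{1}{2} \cdot 39 = -5 + \frac{39}{2} = \frac{29}{2} \approx 14.5$)
$o{\left(K,D \right)} = \frac{189}{2}$ ($o{\left(K,D \right)} = \frac{29}{2} - -80 = \frac{29}{2} + 80 = \frac{189}{2}$)
$\frac{-29309 - 34442}{o{\left(d{\left(-9 \right)},107 \right)} - 40113} = \frac{-29309 - 34442}{\frac{189}{2} - 40113} = - \frac{63751}{- \frac{80037}{2}} = \left(-63751\right) \left(- \frac{2}{80037}\right) = \frac{127502}{80037}$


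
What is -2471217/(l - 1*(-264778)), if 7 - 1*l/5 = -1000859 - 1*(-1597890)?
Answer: 2471217/2720342 ≈ 0.90842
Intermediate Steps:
l = -2985120 (l = 35 - 5*(-1000859 - 1*(-1597890)) = 35 - 5*(-1000859 + 1597890) = 35 - 5*597031 = 35 - 2985155 = -2985120)
-2471217/(l - 1*(-264778)) = -2471217/(-2985120 - 1*(-264778)) = -2471217/(-2985120 + 264778) = -2471217/(-2720342) = -2471217*(-1/2720342) = 2471217/2720342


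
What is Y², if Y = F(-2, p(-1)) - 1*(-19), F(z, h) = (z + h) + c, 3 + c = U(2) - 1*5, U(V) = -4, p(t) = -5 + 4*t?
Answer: 16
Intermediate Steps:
c = -12 (c = -3 + (-4 - 1*5) = -3 + (-4 - 5) = -3 - 9 = -12)
F(z, h) = -12 + h + z (F(z, h) = (z + h) - 12 = (h + z) - 12 = -12 + h + z)
Y = -4 (Y = (-12 + (-5 + 4*(-1)) - 2) - 1*(-19) = (-12 + (-5 - 4) - 2) + 19 = (-12 - 9 - 2) + 19 = -23 + 19 = -4)
Y² = (-4)² = 16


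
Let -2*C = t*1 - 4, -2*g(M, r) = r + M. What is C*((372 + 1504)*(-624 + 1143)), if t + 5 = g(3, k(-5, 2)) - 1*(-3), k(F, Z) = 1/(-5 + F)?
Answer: 36268239/10 ≈ 3.6268e+6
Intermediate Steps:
g(M, r) = -M/2 - r/2 (g(M, r) = -(r + M)/2 = -(M + r)/2 = -M/2 - r/2)
t = -69/20 (t = -5 + ((-½*3 - 1/(2*(-5 - 5))) - 1*(-3)) = -5 + ((-3/2 - ½/(-10)) + 3) = -5 + ((-3/2 - ½*(-⅒)) + 3) = -5 + ((-3/2 + 1/20) + 3) = -5 + (-29/20 + 3) = -5 + 31/20 = -69/20 ≈ -3.4500)
C = 149/40 (C = -(-69/20*1 - 4)/2 = -(-69/20 - 4)/2 = -½*(-149/20) = 149/40 ≈ 3.7250)
C*((372 + 1504)*(-624 + 1143)) = 149*((372 + 1504)*(-624 + 1143))/40 = 149*(1876*519)/40 = (149/40)*973644 = 36268239/10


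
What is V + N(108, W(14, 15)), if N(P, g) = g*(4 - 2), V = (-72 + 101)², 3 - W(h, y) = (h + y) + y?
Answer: 759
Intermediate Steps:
W(h, y) = 3 - h - 2*y (W(h, y) = 3 - ((h + y) + y) = 3 - (h + 2*y) = 3 + (-h - 2*y) = 3 - h - 2*y)
V = 841 (V = 29² = 841)
N(P, g) = 2*g (N(P, g) = g*2 = 2*g)
V + N(108, W(14, 15)) = 841 + 2*(3 - 1*14 - 2*15) = 841 + 2*(3 - 14 - 30) = 841 + 2*(-41) = 841 - 82 = 759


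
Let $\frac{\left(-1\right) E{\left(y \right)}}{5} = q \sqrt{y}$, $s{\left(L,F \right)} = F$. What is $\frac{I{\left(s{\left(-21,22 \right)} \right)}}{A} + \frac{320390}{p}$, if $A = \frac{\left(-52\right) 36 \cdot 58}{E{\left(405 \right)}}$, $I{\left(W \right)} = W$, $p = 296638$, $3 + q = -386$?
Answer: $\frac{160195}{148319} - \frac{21395 \sqrt{5}}{6032} \approx -6.8511$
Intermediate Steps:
$q = -389$ ($q = -3 - 386 = -389$)
$E{\left(y \right)} = 1945 \sqrt{y}$ ($E{\left(y \right)} = - 5 \left(- 389 \sqrt{y}\right) = 1945 \sqrt{y}$)
$A = - \frac{12064 \sqrt{5}}{9725}$ ($A = \frac{\left(-52\right) 36 \cdot 58}{1945 \sqrt{405}} = \frac{\left(-1872\right) 58}{1945 \cdot 9 \sqrt{5}} = - \frac{108576}{17505 \sqrt{5}} = - 108576 \frac{\sqrt{5}}{87525} = - \frac{12064 \sqrt{5}}{9725} \approx -2.7739$)
$\frac{I{\left(s{\left(-21,22 \right)} \right)}}{A} + \frac{320390}{p} = \frac{22}{\left(- \frac{12064}{9725}\right) \sqrt{5}} + \frac{320390}{296638} = 22 \left(- \frac{1945 \sqrt{5}}{12064}\right) + 320390 \cdot \frac{1}{296638} = - \frac{21395 \sqrt{5}}{6032} + \frac{160195}{148319} = \frac{160195}{148319} - \frac{21395 \sqrt{5}}{6032}$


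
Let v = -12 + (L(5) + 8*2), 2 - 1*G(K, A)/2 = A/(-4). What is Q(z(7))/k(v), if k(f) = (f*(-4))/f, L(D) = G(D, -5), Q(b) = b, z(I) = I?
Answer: -7/4 ≈ -1.7500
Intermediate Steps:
G(K, A) = 4 + A/2 (G(K, A) = 4 - 2*A/(-4) = 4 - 2*A*(-1)/4 = 4 - (-1)*A/2 = 4 + A/2)
L(D) = 3/2 (L(D) = 4 + (½)*(-5) = 4 - 5/2 = 3/2)
v = 11/2 (v = -12 + (3/2 + 8*2) = -12 + (3/2 + 16) = -12 + 35/2 = 11/2 ≈ 5.5000)
k(f) = -4 (k(f) = (-4*f)/f = -4)
Q(z(7))/k(v) = 7/(-4) = 7*(-¼) = -7/4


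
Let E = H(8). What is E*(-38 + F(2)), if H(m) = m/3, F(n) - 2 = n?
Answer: -272/3 ≈ -90.667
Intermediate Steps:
F(n) = 2 + n
H(m) = m/3 (H(m) = m*(⅓) = m/3)
E = 8/3 (E = (⅓)*8 = 8/3 ≈ 2.6667)
E*(-38 + F(2)) = 8*(-38 + (2 + 2))/3 = 8*(-38 + 4)/3 = (8/3)*(-34) = -272/3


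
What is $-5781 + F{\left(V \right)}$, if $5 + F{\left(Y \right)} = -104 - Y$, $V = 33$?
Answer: $-5923$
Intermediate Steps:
$F{\left(Y \right)} = -109 - Y$ ($F{\left(Y \right)} = -5 - \left(104 + Y\right) = -109 - Y$)
$-5781 + F{\left(V \right)} = -5781 - 142 = -5923$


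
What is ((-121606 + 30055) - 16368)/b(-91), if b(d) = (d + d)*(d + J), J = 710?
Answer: 15417/16094 ≈ 0.95793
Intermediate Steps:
b(d) = 2*d*(710 + d) (b(d) = (d + d)*(d + 710) = (2*d)*(710 + d) = 2*d*(710 + d))
((-121606 + 30055) - 16368)/b(-91) = ((-121606 + 30055) - 16368)/((2*(-91)*(710 - 91))) = (-91551 - 16368)/((2*(-91)*619)) = -107919/(-112658) = -107919*(-1/112658) = 15417/16094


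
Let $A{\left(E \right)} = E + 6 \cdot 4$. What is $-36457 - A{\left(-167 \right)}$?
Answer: $-36314$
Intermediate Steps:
$A{\left(E \right)} = 24 + E$ ($A{\left(E \right)} = E + 24 = 24 + E$)
$-36457 - A{\left(-167 \right)} = -36457 - \left(24 - 167\right) = -36457 - -143 = -36457 + 143 = -36314$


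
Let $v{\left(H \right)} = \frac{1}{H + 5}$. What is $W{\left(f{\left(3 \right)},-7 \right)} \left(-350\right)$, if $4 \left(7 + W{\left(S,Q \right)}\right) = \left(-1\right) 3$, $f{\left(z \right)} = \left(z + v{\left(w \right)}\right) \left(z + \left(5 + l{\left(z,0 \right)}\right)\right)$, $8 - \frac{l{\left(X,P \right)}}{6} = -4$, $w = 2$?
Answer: $\frac{5425}{2} \approx 2712.5$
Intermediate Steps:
$l{\left(X,P \right)} = 72$ ($l{\left(X,P \right)} = 48 - -24 = 48 + 24 = 72$)
$v{\left(H \right)} = \frac{1}{5 + H}$
$f{\left(z \right)} = \left(77 + z\right) \left(\frac{1}{7} + z\right)$ ($f{\left(z \right)} = \left(z + \frac{1}{5 + 2}\right) \left(z + \left(5 + 72\right)\right) = \left(z + \frac{1}{7}\right) \left(z + 77\right) = \left(z + \frac{1}{7}\right) \left(77 + z\right) = \left(\frac{1}{7} + z\right) \left(77 + z\right) = \left(77 + z\right) \left(\frac{1}{7} + z\right)$)
$W{\left(S,Q \right)} = - \frac{31}{4}$ ($W{\left(S,Q \right)} = -7 + \frac{\left(-1\right) 3}{4} = -7 + \frac{1}{4} \left(-3\right) = -7 - \frac{3}{4} = - \frac{31}{4}$)
$W{\left(f{\left(3 \right)},-7 \right)} \left(-350\right) = \left(- \frac{31}{4}\right) \left(-350\right) = \frac{5425}{2}$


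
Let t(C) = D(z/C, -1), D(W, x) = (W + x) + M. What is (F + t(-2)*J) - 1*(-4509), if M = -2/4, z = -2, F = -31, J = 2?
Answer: 4477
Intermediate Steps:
M = -1/2 (M = -2*1/4 = -1/2 ≈ -0.50000)
D(W, x) = -1/2 + W + x (D(W, x) = (W + x) - 1/2 = -1/2 + W + x)
t(C) = -3/2 - 2/C (t(C) = -1/2 - 2/C - 1 = -3/2 - 2/C)
(F + t(-2)*J) - 1*(-4509) = (-31 + (-3/2 - 2/(-2))*2) - 1*(-4509) = (-31 + (-3/2 - 2*(-1/2))*2) + 4509 = (-31 + (-3/2 + 1)*2) + 4509 = (-31 - 1/2*2) + 4509 = (-31 - 1) + 4509 = -32 + 4509 = 4477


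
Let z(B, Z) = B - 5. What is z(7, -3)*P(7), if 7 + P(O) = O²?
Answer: 84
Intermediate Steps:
z(B, Z) = -5 + B
P(O) = -7 + O²
z(7, -3)*P(7) = (-5 + 7)*(-7 + 7²) = 2*(-7 + 49) = 2*42 = 84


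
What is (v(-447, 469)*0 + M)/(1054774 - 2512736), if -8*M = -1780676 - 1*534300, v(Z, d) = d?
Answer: -144686/728981 ≈ -0.19848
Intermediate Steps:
M = 289372 (M = -(-1780676 - 1*534300)/8 = -(-1780676 - 534300)/8 = -⅛*(-2314976) = 289372)
(v(-447, 469)*0 + M)/(1054774 - 2512736) = (469*0 + 289372)/(1054774 - 2512736) = (0 + 289372)/(-1457962) = 289372*(-1/1457962) = -144686/728981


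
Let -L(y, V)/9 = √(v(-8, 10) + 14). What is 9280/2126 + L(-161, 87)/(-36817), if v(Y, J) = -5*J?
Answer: 4640/1063 + 54*I/36817 ≈ 4.365 + 0.0014667*I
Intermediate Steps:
L(y, V) = -54*I (L(y, V) = -9*√(-5*10 + 14) = -9*√(-50 + 14) = -54*I)
9280/2126 + L(-161, 87)/(-36817) = 9280/2126 - 54*I/(-36817) = 9280*(1/2126) - 54*I*(-1/36817) = 4640/1063 + 54*I/36817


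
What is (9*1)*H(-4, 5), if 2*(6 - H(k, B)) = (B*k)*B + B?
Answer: 963/2 ≈ 481.50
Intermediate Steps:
H(k, B) = 6 - B/2 - k*B²/2 (H(k, B) = 6 - ((B*k)*B + B)/2 = 6 - (k*B² + B)/2 = 6 - (B + k*B²)/2 = 6 + (-B/2 - k*B²/2) = 6 - B/2 - k*B²/2)
(9*1)*H(-4, 5) = (9*1)*(6 - ½*5 - ½*(-4)*5²) = 9*(6 - 5/2 - ½*(-4)*25) = 9*(6 - 5/2 + 50) = 9*(107/2) = 963/2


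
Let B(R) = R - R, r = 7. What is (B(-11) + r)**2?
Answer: 49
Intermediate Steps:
B(R) = 0
(B(-11) + r)**2 = (0 + 7)**2 = 7**2 = 49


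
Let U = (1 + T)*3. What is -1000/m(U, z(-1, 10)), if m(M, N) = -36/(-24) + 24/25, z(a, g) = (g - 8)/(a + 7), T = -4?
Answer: -50000/123 ≈ -406.50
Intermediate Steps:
z(a, g) = (-8 + g)/(7 + a)
U = -9 (U = (1 - 4)*3 = -3*3 = -9)
m(M, N) = 123/50 (m(M, N) = -36*(-1/24) + 24*(1/25) = 3/2 + 24/25 = 123/50)
-1000/m(U, z(-1, 10)) = -1000/123/50 = -1000*50/123 = -50000/123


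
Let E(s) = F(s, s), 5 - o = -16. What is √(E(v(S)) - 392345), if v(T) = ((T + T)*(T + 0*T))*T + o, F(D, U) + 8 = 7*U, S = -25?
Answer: 6*I*√16971 ≈ 781.64*I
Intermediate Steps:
o = 21 (o = 5 - 1*(-16) = 5 + 16 = 21)
F(D, U) = -8 + 7*U
v(T) = 21 + 2*T³ (v(T) = ((T + T)*(T + 0*T))*T + 21 = ((2*T)*(T + 0))*T + 21 = ((2*T)*T)*T + 21 = (2*T²)*T + 21 = 2*T³ + 21 = 21 + 2*T³)
E(s) = -8 + 7*s
√(E(v(S)) - 392345) = √((-8 + 7*(21 + 2*(-25)³)) - 392345) = √((-8 + 7*(21 + 2*(-15625))) - 392345) = √((-8 + 7*(21 - 31250)) - 392345) = √((-8 + 7*(-31229)) - 392345) = √((-8 - 218603) - 392345) = √(-218611 - 392345) = √(-610956) = 6*I*√16971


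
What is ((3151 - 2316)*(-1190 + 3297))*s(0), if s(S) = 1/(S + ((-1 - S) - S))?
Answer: -1759345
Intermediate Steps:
s(S) = 1/(-1 - S) (s(S) = 1/(S + (-1 - 2*S)) = 1/(-1 - S))
((3151 - 2316)*(-1190 + 3297))*s(0) = ((3151 - 2316)*(-1190 + 3297))*(-1/(1 + 0)) = (835*2107)*(-1/1) = 1759345*(-1*1) = 1759345*(-1) = -1759345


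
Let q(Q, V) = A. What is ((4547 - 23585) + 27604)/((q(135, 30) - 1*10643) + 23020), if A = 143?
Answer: 4283/6260 ≈ 0.68419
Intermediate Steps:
q(Q, V) = 143
((4547 - 23585) + 27604)/((q(135, 30) - 1*10643) + 23020) = ((4547 - 23585) + 27604)/((143 - 1*10643) + 23020) = (-19038 + 27604)/((143 - 10643) + 23020) = 8566/(-10500 + 23020) = 8566/12520 = 8566*(1/12520) = 4283/6260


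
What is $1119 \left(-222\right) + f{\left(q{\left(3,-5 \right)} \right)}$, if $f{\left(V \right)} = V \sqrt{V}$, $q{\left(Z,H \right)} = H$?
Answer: $-248418 - 5 i \sqrt{5} \approx -2.4842 \cdot 10^{5} - 11.18 i$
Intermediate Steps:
$f{\left(V \right)} = V^{\frac{3}{2}}$
$1119 \left(-222\right) + f{\left(q{\left(3,-5 \right)} \right)} = 1119 \left(-222\right) + \left(-5\right)^{\frac{3}{2}} = -248418 - 5 i \sqrt{5}$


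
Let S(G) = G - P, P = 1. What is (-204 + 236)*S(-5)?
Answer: -192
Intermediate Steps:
S(G) = -1 + G (S(G) = G - 1*1 = G - 1 = -1 + G)
(-204 + 236)*S(-5) = (-204 + 236)*(-1 - 5) = 32*(-6) = -192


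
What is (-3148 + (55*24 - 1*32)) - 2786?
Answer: -4646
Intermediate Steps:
(-3148 + (55*24 - 1*32)) - 2786 = (-3148 + (1320 - 32)) - 2786 = (-3148 + 1288) - 2786 = -1860 - 2786 = -4646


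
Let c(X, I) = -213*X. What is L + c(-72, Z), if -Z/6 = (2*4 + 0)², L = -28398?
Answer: -13062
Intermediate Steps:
Z = -384 (Z = -6*(2*4 + 0)² = -6*(8 + 0)² = -6*8² = -6*64 = -384)
L + c(-72, Z) = -28398 - 213*(-72) = -28398 + 15336 = -13062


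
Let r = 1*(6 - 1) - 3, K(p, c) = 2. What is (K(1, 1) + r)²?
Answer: 16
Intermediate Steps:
r = 2 (r = 1*5 - 3 = 5 - 3 = 2)
(K(1, 1) + r)² = (2 + 2)² = 4² = 16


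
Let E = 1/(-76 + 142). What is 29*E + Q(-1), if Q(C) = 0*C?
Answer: 29/66 ≈ 0.43939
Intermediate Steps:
E = 1/66 ≈ 0.015152
Q(C) = 0
29*E + Q(-1) = 29*(1/66) + 0 = 29/66 + 0 = 29/66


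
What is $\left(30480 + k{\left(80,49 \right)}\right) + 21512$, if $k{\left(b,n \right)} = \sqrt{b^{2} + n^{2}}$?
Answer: $51992 + \sqrt{8801} \approx 52086.0$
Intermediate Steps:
$\left(30480 + k{\left(80,49 \right)}\right) + 21512 = \left(30480 + \sqrt{80^{2} + 49^{2}}\right) + 21512 = \left(30480 + \sqrt{6400 + 2401}\right) + 21512 = \left(30480 + \sqrt{8801}\right) + 21512 = 51992 + \sqrt{8801}$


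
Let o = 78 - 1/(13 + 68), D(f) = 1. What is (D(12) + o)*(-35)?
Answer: -223930/81 ≈ -2764.6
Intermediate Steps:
o = 6317/81 (o = 78 - 1/81 = 6317/81 ≈ 77.988)
(D(12) + o)*(-35) = (1 + 6317/81)*(-35) = (6398/81)*(-35) = -223930/81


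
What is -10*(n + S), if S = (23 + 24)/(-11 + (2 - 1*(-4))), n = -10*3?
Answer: 394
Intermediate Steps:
n = -30
S = -47/5 (S = 47/(-11 + (2 + 4)) = 47/(-11 + 6) = 47/(-5) = 47*(-⅕) = -47/5 ≈ -9.4000)
-10*(n + S) = -10*(-30 - 47/5) = -10*(-197/5) = 394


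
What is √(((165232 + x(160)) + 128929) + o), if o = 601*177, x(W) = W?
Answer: 3*√44522 ≈ 633.01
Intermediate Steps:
o = 106377
√(((165232 + x(160)) + 128929) + o) = √(((165232 + 160) + 128929) + 106377) = √((165392 + 128929) + 106377) = √(294321 + 106377) = √400698 = 3*√44522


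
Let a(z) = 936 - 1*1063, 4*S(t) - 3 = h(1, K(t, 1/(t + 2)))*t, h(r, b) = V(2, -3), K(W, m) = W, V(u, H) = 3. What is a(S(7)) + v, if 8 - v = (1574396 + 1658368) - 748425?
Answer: -2484458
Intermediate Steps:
h(r, b) = 3
v = -2484331 (v = 8 - ((1574396 + 1658368) - 748425) = 8 - (3232764 - 748425) = 8 - 1*2484339 = 8 - 2484339 = -2484331)
S(t) = 3/4 + 3*t/4 (S(t) = 3/4 + (3*t)/4 = 3/4 + 3*t/4)
a(z) = -127 (a(z) = 936 - 1063 = -127)
a(S(7)) + v = -127 - 2484331 = -2484458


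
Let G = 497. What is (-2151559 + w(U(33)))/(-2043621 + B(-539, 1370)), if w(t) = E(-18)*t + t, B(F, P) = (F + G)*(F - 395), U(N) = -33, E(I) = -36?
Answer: 2150404/2004393 ≈ 1.0728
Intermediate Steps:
B(F, P) = (-395 + F)*(497 + F) (B(F, P) = (F + 497)*(F - 395) = (497 + F)*(-395 + F) = (-395 + F)*(497 + F))
w(t) = -35*t (w(t) = -36*t + t = -35*t)
(-2151559 + w(U(33)))/(-2043621 + B(-539, 1370)) = (-2151559 - 35*(-33))/(-2043621 + (-196315 + (-539)² + 102*(-539))) = (-2151559 + 1155)/(-2043621 + (-196315 + 290521 - 54978)) = -2150404/(-2043621 + 39228) = -2150404/(-2004393) = -2150404*(-1/2004393) = 2150404/2004393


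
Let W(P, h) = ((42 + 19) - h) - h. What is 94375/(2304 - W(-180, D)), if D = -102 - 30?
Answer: 94375/1979 ≈ 47.688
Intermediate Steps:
D = -132
W(P, h) = 61 - 2*h (W(P, h) = (61 - h) - h = 61 - 2*h)
94375/(2304 - W(-180, D)) = 94375/(2304 - (61 - 2*(-132))) = 94375/(2304 - (61 + 264)) = 94375/(2304 - 1*325) = 94375/(2304 - 325) = 94375/1979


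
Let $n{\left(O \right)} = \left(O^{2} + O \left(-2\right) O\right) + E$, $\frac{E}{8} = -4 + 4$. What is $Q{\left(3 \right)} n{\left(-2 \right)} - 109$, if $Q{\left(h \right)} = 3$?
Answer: $-121$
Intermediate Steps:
$E = 0$ ($E = 8 \left(-4 + 4\right) = 8 \cdot 0 = 0$)
$n{\left(O \right)} = - O^{2}$ ($n{\left(O \right)} = \left(O^{2} + O \left(-2\right) O\right) + 0 = \left(O^{2} + - 2 O O\right) + 0 = \left(O^{2} - 2 O^{2}\right) + 0 = - O^{2} + 0 = - O^{2}$)
$Q{\left(3 \right)} n{\left(-2 \right)} - 109 = 3 \left(- \left(-2\right)^{2}\right) - 109 = 3 \left(\left(-1\right) 4\right) - 109 = 3 \left(-4\right) - 109 = -12 - 109 = -121$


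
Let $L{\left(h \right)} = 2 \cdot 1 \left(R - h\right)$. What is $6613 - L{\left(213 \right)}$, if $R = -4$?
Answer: $7047$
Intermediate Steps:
$L{\left(h \right)} = -8 - 2 h$ ($L{\left(h \right)} = 2 \cdot 1 \left(-4 - h\right) = 2 \left(-4 - h\right) = -8 - 2 h$)
$6613 - L{\left(213 \right)} = 6613 - \left(-8 - 426\right) = 6613 - -434 = 6613 + 434 = 7047$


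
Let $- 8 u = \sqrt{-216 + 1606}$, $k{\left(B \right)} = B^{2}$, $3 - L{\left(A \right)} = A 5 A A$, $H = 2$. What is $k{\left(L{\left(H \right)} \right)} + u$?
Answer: $1369 - \frac{\sqrt{1390}}{8} \approx 1364.3$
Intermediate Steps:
$L{\left(A \right)} = 3 - 5 A^{3}$ ($L{\left(A \right)} = 3 - A 5 A A = 3 - 5 A^{2} A = 3 - 5 A^{3}$)
$u = - \frac{\sqrt{1390}}{8}$ ($u = - \frac{\sqrt{-216 + 1606}}{8} = - \frac{\sqrt{1390}}{8} \approx -4.6603$)
$k{\left(L{\left(H \right)} \right)} + u = \left(3 - 5 \cdot 2^{3}\right)^{2} - \frac{\sqrt{1390}}{8} = \left(3 - 40\right)^{2} - \frac{\sqrt{1390}}{8} = \left(-37\right)^{2} - \frac{\sqrt{1390}}{8} = 1369 - \frac{\sqrt{1390}}{8}$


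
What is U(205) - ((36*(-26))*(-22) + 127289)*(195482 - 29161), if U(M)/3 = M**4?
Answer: -19297413926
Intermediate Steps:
U(M) = 3*M**4
U(205) - ((36*(-26))*(-22) + 127289)*(195482 - 29161) = 3*205**4 - ((36*(-26))*(-22) + 127289)*(195482 - 29161) = 3*1766100625 - (-936*(-22) + 127289)*166321 = 5298301875 - (20592 + 127289)*166321 = 5298301875 - 147881*166321 = 5298301875 - 1*24595715801 = 5298301875 - 24595715801 = -19297413926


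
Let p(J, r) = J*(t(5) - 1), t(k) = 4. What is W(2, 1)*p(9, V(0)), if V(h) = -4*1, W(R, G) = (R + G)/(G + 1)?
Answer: 81/2 ≈ 40.500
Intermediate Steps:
W(R, G) = (G + R)/(1 + G)
V(h) = -4
p(J, r) = 3*J (p(J, r) = J*(4 - 1) = J*3 = 3*J)
W(2, 1)*p(9, V(0)) = ((1 + 2)/(1 + 1))*(3*9) = (3/2)*27 = 81/2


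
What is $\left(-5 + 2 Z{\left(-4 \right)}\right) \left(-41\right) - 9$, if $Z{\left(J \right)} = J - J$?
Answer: $196$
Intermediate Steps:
$Z{\left(J \right)} = 0$
$\left(-5 + 2 Z{\left(-4 \right)}\right) \left(-41\right) - 9 = \left(-5 + 2 \cdot 0\right) \left(-41\right) - 9 = \left(-5 + 0\right) \left(-41\right) - 9 = \left(-5\right) \left(-41\right) - 9 = 205 - 9 = 196$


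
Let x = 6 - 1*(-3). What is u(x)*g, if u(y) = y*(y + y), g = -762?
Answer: -123444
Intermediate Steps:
x = 9 (x = 6 + 3 = 9)
u(y) = 2*y² (u(y) = y*(2*y) = 2*y²)
u(x)*g = (2*9²)*(-762) = (2*81)*(-762) = 162*(-762) = -123444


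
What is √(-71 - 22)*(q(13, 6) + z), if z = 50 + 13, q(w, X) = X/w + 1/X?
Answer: 4963*I*√93/78 ≈ 613.61*I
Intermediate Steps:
q(w, X) = 1/X + X/w (q(w, X) = X/w + 1/X = 1/X + X/w)
z = 63
√(-71 - 22)*(q(13, 6) + z) = √(-71 - 22)*((1/6 + 6/13) + 63) = √(-93)*((⅙ + 6*(1/13)) + 63) = (I*√93)*((⅙ + 6/13) + 63) = (I*√93)*(49/78 + 63) = (I*√93)*(4963/78) = 4963*I*√93/78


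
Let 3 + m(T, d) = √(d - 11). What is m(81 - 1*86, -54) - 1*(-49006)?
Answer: 49003 + I*√65 ≈ 49003.0 + 8.0623*I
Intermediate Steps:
m(T, d) = -3 + √(-11 + d) (m(T, d) = -3 + √(d - 11) = -3 + √(-11 + d))
m(81 - 1*86, -54) - 1*(-49006) = (-3 + √(-11 - 54)) - 1*(-49006) = (-3 + √(-65)) + 49006 = (-3 + I*√65) + 49006 = 49003 + I*√65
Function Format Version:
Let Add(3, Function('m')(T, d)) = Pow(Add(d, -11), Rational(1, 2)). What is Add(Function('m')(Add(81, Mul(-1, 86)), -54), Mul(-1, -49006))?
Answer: Add(49003, Mul(I, Pow(65, Rational(1, 2)))) ≈ Add(49003., Mul(8.0623, I))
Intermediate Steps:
Function('m')(T, d) = Add(-3, Pow(Add(-11, d), Rational(1, 2))) (Function('m')(T, d) = Add(-3, Pow(Add(d, -11), Rational(1, 2))) = Add(-3, Pow(Add(-11, d), Rational(1, 2))))
Add(Function('m')(Add(81, Mul(-1, 86)), -54), Mul(-1, -49006)) = Add(Add(-3, Pow(Add(-11, -54), Rational(1, 2))), Mul(-1, -49006)) = Add(Add(-3, Pow(-65, Rational(1, 2))), 49006) = Add(Add(-3, Mul(I, Pow(65, Rational(1, 2)))), 49006) = Add(49003, Mul(I, Pow(65, Rational(1, 2))))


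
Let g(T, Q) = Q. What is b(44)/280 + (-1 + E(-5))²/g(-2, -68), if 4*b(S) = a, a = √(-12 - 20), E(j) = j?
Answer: -9/17 + I*√2/280 ≈ -0.52941 + 0.0050508*I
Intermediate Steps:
a = 4*I*√2 (a = √(-32) = 4*I*√2 ≈ 5.6569*I)
b(S) = I*√2 (b(S) = (4*I*√2)/4 = I*√2)
b(44)/280 + (-1 + E(-5))²/g(-2, -68) = (I*√2)/280 + (-1 - 5)²/(-68) = (I*√2)*(1/280) + (-6)²*(-1/68) = I*√2/280 + 36*(-1/68) = I*√2/280 - 9/17 = -9/17 + I*√2/280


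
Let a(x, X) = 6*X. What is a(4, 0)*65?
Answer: 0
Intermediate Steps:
a(4, 0)*65 = (6*0)*65 = 0*65 = 0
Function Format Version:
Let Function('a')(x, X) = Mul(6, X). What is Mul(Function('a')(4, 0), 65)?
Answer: 0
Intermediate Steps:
Mul(Function('a')(4, 0), 65) = Mul(Mul(6, 0), 65) = Mul(0, 65) = 0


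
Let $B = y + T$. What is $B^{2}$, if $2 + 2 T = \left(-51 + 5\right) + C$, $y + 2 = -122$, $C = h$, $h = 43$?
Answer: $\frac{64009}{4} \approx 16002.0$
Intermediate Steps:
$C = 43$
$y = -124$ ($y = -2 - 122 = -124$)
$T = - \frac{5}{2}$ ($T = -1 + \frac{\left(-51 + 5\right) + 43}{2} = -1 + \frac{-46 + 43}{2} = -1 + \frac{1}{2} \left(-3\right) = -1 - \frac{3}{2} = - \frac{5}{2} \approx -2.5$)
$B = - \frac{253}{2}$ ($B = -124 - \frac{5}{2} = - \frac{253}{2} \approx -126.5$)
$B^{2} = \left(- \frac{253}{2}\right)^{2} = \frac{64009}{4}$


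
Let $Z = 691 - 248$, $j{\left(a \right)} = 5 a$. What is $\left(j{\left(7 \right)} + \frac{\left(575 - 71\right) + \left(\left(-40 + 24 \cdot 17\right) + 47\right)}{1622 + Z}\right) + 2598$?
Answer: $\frac{5438064}{2065} \approx 2633.4$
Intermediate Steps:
$Z = 443$ ($Z = 691 - 248 = 443$)
$\left(j{\left(7 \right)} + \frac{\left(575 - 71\right) + \left(\left(-40 + 24 \cdot 17\right) + 47\right)}{1622 + Z}\right) + 2598 = \left(5 \cdot 7 + \frac{\left(575 - 71\right) + \left(\left(-40 + 24 \cdot 17\right) + 47\right)}{1622 + 443}\right) + 2598 = \left(35 + \frac{\left(575 - 71\right) + \left(\left(-40 + 408\right) + 47\right)}{2065}\right) + 2598 = \left(35 + \left(504 + \left(368 + 47\right)\right) \frac{1}{2065}\right) + 2598 = \left(35 + \left(504 + 415\right) \frac{1}{2065}\right) + 2598 = \left(35 + 919 \cdot \frac{1}{2065}\right) + 2598 = \left(35 + \frac{919}{2065}\right) + 2598 = \frac{73194}{2065} + 2598 = \frac{5438064}{2065}$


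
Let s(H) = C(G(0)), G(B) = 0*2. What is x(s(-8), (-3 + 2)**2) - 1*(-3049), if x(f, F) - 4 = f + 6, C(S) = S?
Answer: 3059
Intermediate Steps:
G(B) = 0
s(H) = 0
x(f, F) = 10 + f (x(f, F) = 4 + (f + 6) = 4 + (6 + f) = 10 + f)
x(s(-8), (-3 + 2)**2) - 1*(-3049) = (10 + 0) - 1*(-3049) = 10 + 3049 = 3059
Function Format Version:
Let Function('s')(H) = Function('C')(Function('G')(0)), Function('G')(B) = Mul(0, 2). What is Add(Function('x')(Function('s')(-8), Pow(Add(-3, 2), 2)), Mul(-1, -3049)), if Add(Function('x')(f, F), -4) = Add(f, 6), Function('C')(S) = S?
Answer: 3059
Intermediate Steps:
Function('G')(B) = 0
Function('s')(H) = 0
Function('x')(f, F) = Add(10, f) (Function('x')(f, F) = Add(4, Add(f, 6)) = Add(4, Add(6, f)) = Add(10, f))
Add(Function('x')(Function('s')(-8), Pow(Add(-3, 2), 2)), Mul(-1, -3049)) = Add(Add(10, 0), Mul(-1, -3049)) = Add(10, 3049) = 3059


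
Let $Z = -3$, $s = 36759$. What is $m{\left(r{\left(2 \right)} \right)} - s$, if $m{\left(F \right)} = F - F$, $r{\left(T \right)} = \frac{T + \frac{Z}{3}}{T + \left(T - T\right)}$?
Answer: $-36759$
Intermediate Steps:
$r{\left(T \right)} = \frac{-1 + T}{T}$ ($r{\left(T \right)} = \frac{T - \frac{3}{3}}{T + \left(T - T\right)} = \frac{T - 1}{T + 0} = \frac{T - 1}{T} = \frac{-1 + T}{T}$)
$m{\left(F \right)} = 0$
$m{\left(r{\left(2 \right)} \right)} - s = 0 - 36759 = -36759$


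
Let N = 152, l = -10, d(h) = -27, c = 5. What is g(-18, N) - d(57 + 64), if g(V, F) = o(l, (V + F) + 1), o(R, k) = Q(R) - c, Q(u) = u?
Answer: 12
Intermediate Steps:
o(R, k) = -5 + R (o(R, k) = R - 1*5 = R - 5 = -5 + R)
g(V, F) = -15 (g(V, F) = -5 - 10 = -15)
g(-18, N) - d(57 + 64) = -15 - 1*(-27) = -15 + 27 = 12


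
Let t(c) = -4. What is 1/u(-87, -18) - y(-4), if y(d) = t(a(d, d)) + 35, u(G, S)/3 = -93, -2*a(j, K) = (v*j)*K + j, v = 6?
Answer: -8650/279 ≈ -31.004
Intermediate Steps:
a(j, K) = -j/2 - 3*K*j (a(j, K) = -((6*j)*K + j)/2 = -(6*K*j + j)/2 = -(j + 6*K*j)/2 = -j/2 - 3*K*j)
u(G, S) = -279 (u(G, S) = 3*(-93) = -279)
y(d) = 31 (y(d) = -4 + 35 = 31)
1/u(-87, -18) - y(-4) = 1/(-279) - 1*31 = -1/279 - 31 = -8650/279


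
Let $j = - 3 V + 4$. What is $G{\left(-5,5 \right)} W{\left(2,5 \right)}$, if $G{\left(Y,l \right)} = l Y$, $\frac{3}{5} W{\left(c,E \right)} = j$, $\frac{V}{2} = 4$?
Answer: $\frac{2500}{3} \approx 833.33$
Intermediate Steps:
$V = 8$ ($V = 2 \cdot 4 = 8$)
$j = -20$ ($j = \left(-3\right) 8 + 4 = -24 + 4 = -20$)
$W{\left(c,E \right)} = - \frac{100}{3}$ ($W{\left(c,E \right)} = \frac{5}{3} \left(-20\right) = - \frac{100}{3}$)
$G{\left(Y,l \right)} = Y l$
$G{\left(-5,5 \right)} W{\left(2,5 \right)} = \left(-5\right) 5 \left(- \frac{100}{3}\right) = \left(-25\right) \left(- \frac{100}{3}\right) = \frac{2500}{3}$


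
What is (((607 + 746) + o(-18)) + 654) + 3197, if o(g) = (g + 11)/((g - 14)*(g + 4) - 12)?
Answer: 2268937/436 ≈ 5204.0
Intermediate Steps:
o(g) = (11 + g)/(-12 + (-14 + g)*(4 + g)) (o(g) = (11 + g)/((-14 + g)*(4 + g) - 12) = (11 + g)/(-12 + (-14 + g)*(4 + g)))
(((607 + 746) + o(-18)) + 654) + 3197 = (((607 + 746) + (11 - 18)/(-68 + (-18)**2 - 10*(-18))) + 654) + 3197 = ((1353 - 7/(-68 + 324 + 180)) + 654) + 3197 = ((1353 - 7/436) + 654) + 3197 = (589901/436 + 654) + 3197 = 875045/436 + 3197 = 2268937/436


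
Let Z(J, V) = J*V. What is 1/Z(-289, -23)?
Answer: 1/6647 ≈ 0.00015044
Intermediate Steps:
1/Z(-289, -23) = 1/(-289*(-23)) = 1/6647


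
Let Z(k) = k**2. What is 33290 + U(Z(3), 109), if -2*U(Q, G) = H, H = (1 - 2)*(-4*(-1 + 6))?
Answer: 33280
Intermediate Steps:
H = 20 (H = -(-4)*5 = -1*(-20) = 20)
U(Q, G) = -10 (U(Q, G) = -1/2*20 = -10)
33290 + U(Z(3), 109) = 33290 - 10 = 33280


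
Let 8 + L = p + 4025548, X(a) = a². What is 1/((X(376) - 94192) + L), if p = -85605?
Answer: 1/3987119 ≈ 2.5081e-7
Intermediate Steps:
L = 3939935 (L = -8 + (-85605 + 4025548) = -8 + 3939943 = 3939935)
1/((X(376) - 94192) + L) = 1/((376² - 94192) + 3939935) = 1/((141376 - 94192) + 3939935) = 1/(47184 + 3939935) = 1/3987119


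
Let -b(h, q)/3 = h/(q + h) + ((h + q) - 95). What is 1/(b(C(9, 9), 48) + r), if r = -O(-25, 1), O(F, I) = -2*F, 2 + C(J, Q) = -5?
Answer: 41/4613 ≈ 0.0088879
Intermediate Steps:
C(J, Q) = -7 (C(J, Q) = -2 - 5 = -7)
b(h, q) = 285 - 3*h - 3*q - 3*h/(h + q) (b(h, q) = -3*(h/(q + h) + ((h + q) - 95)) = -3*(h/(h + q) + (-95 + h + q)) = -3*(-95 + h + q + h/(h + q)) = 285 - 3*h - 3*q - 3*h/(h + q))
r = -50 (r = -(-2)*(-25) = -1*50 = -50)
1/(b(C(9, 9), 48) + r) = 1/(3*(-1*(-7)**2 - 1*48**2 + 94*(-7) + 95*48 - 2*(-7)*48)/(-7 + 48) - 50) = 1/(3*(-1*49 - 1*2304 - 658 + 4560 + 672)/41 - 50) = 1/(3*(1/41)*(-49 - 2304 - 658 + 4560 + 672) - 50) = 1/(3*(1/41)*2221 - 50) = 1/(6663/41 - 50) = 1/(4613/41) = 41/4613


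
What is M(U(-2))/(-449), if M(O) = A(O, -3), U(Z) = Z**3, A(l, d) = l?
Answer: 8/449 ≈ 0.017817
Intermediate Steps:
M(O) = O
M(U(-2))/(-449) = (-2)**3/(-449) = -8*(-1/449) = 8/449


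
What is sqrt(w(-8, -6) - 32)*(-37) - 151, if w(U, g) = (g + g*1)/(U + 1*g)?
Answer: -151 - 37*I*sqrt(1526)/7 ≈ -151.0 - 206.48*I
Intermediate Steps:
w(U, g) = 2*g/(U + g) (w(U, g) = (g + g)/(U + g) = (2*g)/(U + g) = 2*g/(U + g))
sqrt(w(-8, -6) - 32)*(-37) - 151 = sqrt(2*(-6)/(-8 - 6) - 32)*(-37) - 151 = sqrt(2*(-6)/(-14) - 32)*(-37) - 151 = sqrt(2*(-6)*(-1/14) - 32)*(-37) - 151 = sqrt(6/7 - 32)*(-37) - 151 = sqrt(-218/7)*(-37) - 151 = (I*sqrt(1526)/7)*(-37) - 151 = -37*I*sqrt(1526)/7 - 151 = -151 - 37*I*sqrt(1526)/7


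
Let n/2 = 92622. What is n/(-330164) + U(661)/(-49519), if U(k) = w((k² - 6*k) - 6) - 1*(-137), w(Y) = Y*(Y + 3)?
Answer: -15471993770595894/4087347779 ≈ -3.7853e+6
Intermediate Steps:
n = 185244 (n = 2*92622 = 185244)
w(Y) = Y*(3 + Y)
U(k) = 137 + (-6 + k² - 6*k)*(-3 + k² - 6*k) (U(k) = ((k² - 6*k) - 6)*(3 + ((k² - 6*k) - 6)) - 1*(-137) = (-6 + k² - 6*k)*(3 + (-6 + k² - 6*k)) + 137 = (-6 + k² - 6*k)*(-3 + k² - 6*k) + 137 = 137 + (-6 + k² - 6*k)*(-3 + k² - 6*k))
n/(-330164) + U(661)/(-49519) = 185244/(-330164) + (137 + (3 - 1*661² + 6*661)*(6 - 1*661² + 6*661))/(-49519) = 185244*(-1/330164) + (137 + (3 - 1*436921 + 3966)*(6 - 1*436921 + 3966))*(-1/49519) = -46311/82541 + (137 + (3 - 436921 + 3966)*(6 - 436921 + 3966))*(-1/49519) = -46311/82541 + (137 - 432952*(-432949))*(-1/49519) = -46311/82541 + (137 + 187446135448)*(-1/49519) = -46311/82541 + 187446135585*(-1/49519) = -46311/82541 - 187446135585/49519 = -15471993770595894/4087347779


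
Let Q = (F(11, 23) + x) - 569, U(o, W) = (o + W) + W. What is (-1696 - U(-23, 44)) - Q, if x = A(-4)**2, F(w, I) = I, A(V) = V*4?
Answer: -1471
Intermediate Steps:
A(V) = 4*V
U(o, W) = o + 2*W (U(o, W) = (W + o) + W = o + 2*W)
x = 256 (x = (4*(-4))**2 = (-16)**2 = 256)
Q = -290 (Q = (23 + 256) - 569 = 279 - 569 = -290)
(-1696 - U(-23, 44)) - Q = (-1696 - (-23 + 2*44)) - 1*(-290) = (-1696 - (-23 + 88)) + 290 = (-1696 - 1*65) + 290 = (-1696 - 65) + 290 = -1761 + 290 = -1471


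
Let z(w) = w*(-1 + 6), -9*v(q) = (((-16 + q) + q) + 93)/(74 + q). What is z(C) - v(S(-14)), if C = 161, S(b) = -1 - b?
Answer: 630418/783 ≈ 805.13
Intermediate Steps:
v(q) = -(77 + 2*q)/(9*(74 + q)) (v(q) = -(((-16 + q) + q) + 93)/(9*(74 + q)) = -((-16 + 2*q) + 93)/(9*(74 + q)) = -(77 + 2*q)/(9*(74 + q)))
z(w) = 5*w (z(w) = w*5 = 5*w)
z(C) - v(S(-14)) = 5*161 - (-77 - 2*(-1 - 1*(-14)))/(9*(74 + (-1 - 1*(-14)))) = 805 - (-77 - 2*(-1 + 14))/(9*(74 + (-1 + 14))) = 805 - (-77 - 2*13)/(9*(74 + 13)) = 805 - (-77 - 26)/(9*87) = 805 - (-103)/(9*87) = 805 - 1*(-103/783) = 805 + 103/783 = 630418/783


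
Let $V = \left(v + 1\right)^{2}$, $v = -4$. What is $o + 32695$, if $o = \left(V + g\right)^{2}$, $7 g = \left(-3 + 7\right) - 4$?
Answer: $32776$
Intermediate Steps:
$V = 9$ ($V = \left(-4 + 1\right)^{2} = \left(-3\right)^{2} = 9$)
$g = 0$ ($g = \frac{\left(-3 + 7\right) - 4}{7} = \frac{4 - 4}{7} = \frac{1}{7} \cdot 0 = 0$)
$o = 81$ ($o = \left(9 + 0\right)^{2} = 9^{2} = 81$)
$o + 32695 = 81 + 32695 = 32776$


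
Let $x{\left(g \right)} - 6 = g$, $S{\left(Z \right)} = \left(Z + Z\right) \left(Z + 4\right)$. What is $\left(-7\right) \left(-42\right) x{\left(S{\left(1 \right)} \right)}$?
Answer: $4704$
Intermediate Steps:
$S{\left(Z \right)} = 2 Z \left(4 + Z\right)$
$x{\left(g \right)} = 6 + g$
$\left(-7\right) \left(-42\right) x{\left(S{\left(1 \right)} \right)} = \left(-7\right) \left(-42\right) \left(6 + 2 \cdot 1 \left(4 + 1\right)\right) = 294 \left(6 + 2 \cdot 1 \cdot 5\right) = 294 \left(6 + 10\right) = 294 \cdot 16 = 4704$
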